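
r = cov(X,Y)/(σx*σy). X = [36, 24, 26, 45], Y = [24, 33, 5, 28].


Mean X = 32.7500, Mean Y = 22.5000
SD X = 8.407586, SD Y = 10.594810
Cov = 24.625000
r = 24.625000/(8.407586*10.594810) = 0.2764

r = 0.2764


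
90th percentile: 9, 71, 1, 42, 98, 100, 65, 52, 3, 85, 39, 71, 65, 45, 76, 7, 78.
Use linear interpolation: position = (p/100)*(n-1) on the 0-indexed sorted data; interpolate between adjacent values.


Sorted: 1, 3, 7, 9, 39, 42, 45, 52, 65, 65, 71, 71, 76, 78, 85, 98, 100
n = 17
Index = 90/100 * 16 = 14.4000
Lower = data[14] = 85, Upper = data[15] = 98
P90 = 85 + 0.4000*(13) = 90.2000

P90 = 90.2000


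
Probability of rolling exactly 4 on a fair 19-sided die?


Favorable outcomes (roll = 4): 1
Total outcomes = 19
P = 1/19 = 0.0526

P = 0.0526


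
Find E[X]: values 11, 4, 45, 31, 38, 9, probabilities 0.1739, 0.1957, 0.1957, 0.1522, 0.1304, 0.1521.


E[X] = 11*0.1739 + 4*0.1957 + 45*0.1957 + 31*0.1522 + 38*0.1304 + 9*0.1521
= 1.9129 + 0.7828 + 8.8065 + 4.7182 + 4.9552 + 1.3689
= 22.5445

E[X] = 22.5445


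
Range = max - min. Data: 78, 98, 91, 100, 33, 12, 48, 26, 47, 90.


Max = 100, Min = 12
Range = 100 - 12 = 88

Range = 88


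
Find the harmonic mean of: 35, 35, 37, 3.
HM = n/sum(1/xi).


Sum of reciprocals = 1/35 + 1/35 + 1/37 + 1/3 = 0.417503
HM = 4/0.417503 = 9.5808

HM = 9.5808


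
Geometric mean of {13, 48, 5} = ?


Product = 13 × 48 × 5 = 3120
GM = 3120^(1/3) = 14.6123

GM = 14.6123


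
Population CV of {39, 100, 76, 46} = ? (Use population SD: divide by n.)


Mean = 65.2500
SD = 24.4067
CV = (24.4067/65.2500)*100 = 37.4049%

CV = 37.4049%


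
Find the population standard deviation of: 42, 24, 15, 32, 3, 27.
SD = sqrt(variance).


Mean = 23.8333
Variance = 153.1389
SD = sqrt(153.1389) = 12.3749

SD = 12.3749


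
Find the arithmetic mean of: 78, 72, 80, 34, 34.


Sum = 78 + 72 + 80 + 34 + 34 = 298
n = 5
Mean = 298/5 = 59.6000

Mean = 59.6000


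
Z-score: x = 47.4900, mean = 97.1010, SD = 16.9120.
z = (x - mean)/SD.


z = (47.4900 - 97.1010)/16.9120
= -49.6110/16.9120
= -2.9335

z = -2.9335


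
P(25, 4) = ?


P(25,4) = 25!/21!
= 15511210043330985984000000/51090942171709440000
= 303600

P(25,4) = 303600


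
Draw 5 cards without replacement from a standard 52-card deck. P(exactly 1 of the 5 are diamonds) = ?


Hypergeometric: P(X=1) = C(13,1)·C(39,4) / C(52,5)
= 13 × 82251 / 2598960
= 1069263/2598960 = 0.4114

P = 0.4114


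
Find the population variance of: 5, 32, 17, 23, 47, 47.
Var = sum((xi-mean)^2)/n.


Mean = 28.5000
Squared deviations: 552.2500, 12.2500, 132.2500, 30.2500, 342.2500, 342.2500
Sum = 1411.5000
Variance = 1411.5000/6 = 235.2500

Variance = 235.2500


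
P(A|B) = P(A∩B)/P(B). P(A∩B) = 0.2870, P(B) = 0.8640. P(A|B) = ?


P(A|B) = 0.2870/0.8640 = 0.3322

P(A|B) = 0.3322


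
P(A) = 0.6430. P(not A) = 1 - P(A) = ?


P(not A) = 1 - 0.6430 = 0.3570

P(not A) = 0.3570


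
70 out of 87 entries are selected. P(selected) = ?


P = 70/87 = 0.8046

P = 0.8046


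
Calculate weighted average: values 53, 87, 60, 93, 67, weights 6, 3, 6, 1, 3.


Numerator = 53*6 + 87*3 + 60*6 + 93*1 + 67*3 = 1233
Denominator = 6 + 3 + 6 + 1 + 3 = 19
WM = 1233/19 = 64.8947

WM = 64.8947


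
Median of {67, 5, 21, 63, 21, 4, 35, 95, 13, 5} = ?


Sorted: 4, 5, 5, 13, 21, 21, 35, 63, 67, 95
n = 10 (even)
Middle values: 21 and 21
Median = (21+21)/2 = 21.0000

Median = 21.0000


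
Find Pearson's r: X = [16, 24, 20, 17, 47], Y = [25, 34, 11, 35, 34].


Mean X = 24.8000, Mean Y = 27.8000
SD X = 11.443776, SD Y = 9.152049
Cov = 36.360000
r = 36.360000/(11.443776*9.152049) = 0.3472

r = 0.3472


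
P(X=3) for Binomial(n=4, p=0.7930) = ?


C(4,3) = 4
p^3 = 0.498677
(1-p)^1 = 0.207000
P = 4 * 0.498677 * 0.207000 = 0.4129

P(X=3) = 0.4129


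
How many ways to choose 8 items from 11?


C(11,8) = 11!/(8! × 3!)
= 39916800/(40320 × 6)
= 165

C(11,8) = 165


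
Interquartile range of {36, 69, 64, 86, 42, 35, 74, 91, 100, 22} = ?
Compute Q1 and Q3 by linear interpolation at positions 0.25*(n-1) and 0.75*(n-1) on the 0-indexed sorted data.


Sorted: 22, 35, 36, 42, 64, 69, 74, 86, 91, 100
Q1 (25th %ile) = 37.5000
Q3 (75th %ile) = 83.0000
IQR = 83.0000 - 37.5000 = 45.5000

IQR = 45.5000


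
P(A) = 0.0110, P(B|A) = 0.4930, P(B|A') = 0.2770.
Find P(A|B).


P(B) = P(B|A)*P(A) + P(B|A')*P(A')
= 0.4930*0.0110 + 0.2770*0.9890
= 0.005423 + 0.273953 = 0.279376
P(A|B) = 0.005423/0.279376 = 0.0194

P(A|B) = 0.0194


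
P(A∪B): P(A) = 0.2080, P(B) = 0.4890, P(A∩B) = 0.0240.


P(A∪B) = 0.2080 + 0.4890 - 0.0240
= 0.6970 - 0.0240
= 0.6730

P(A∪B) = 0.6730


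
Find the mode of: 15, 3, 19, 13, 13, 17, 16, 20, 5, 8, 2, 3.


Frequencies: 2:1, 3:2, 5:1, 8:1, 13:2, 15:1, 16:1, 17:1, 19:1, 20:1
Max frequency = 2
Mode = 3, 13

Mode = 3, 13


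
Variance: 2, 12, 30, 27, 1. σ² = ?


Mean = 14.4000
Squared deviations: 153.7600, 5.7600, 243.3600, 158.7600, 179.5600
Sum = 741.2000
Variance = 741.2000/5 = 148.2400

Variance = 148.2400


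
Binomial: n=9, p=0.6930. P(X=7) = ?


C(9,7) = 36
p^7 = 0.076760
(1-p)^2 = 0.094249
P = 36 * 0.076760 * 0.094249 = 0.2604

P(X=7) = 0.2604


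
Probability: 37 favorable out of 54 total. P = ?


P = 37/54 = 0.6852

P = 0.6852


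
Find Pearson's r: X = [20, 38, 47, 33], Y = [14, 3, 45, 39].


Mean X = 34.5000, Mean Y = 25.2500
SD X = 9.759611, SD Y = 17.325920
Cov = 77.875000
r = 77.875000/(9.759611*17.325920) = 0.4605

r = 0.4605


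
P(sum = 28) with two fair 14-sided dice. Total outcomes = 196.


Total outcomes = 14×14 = 196
Favorable (sum = 28): 1
P = 1/196 = 0.0051

P = 0.0051


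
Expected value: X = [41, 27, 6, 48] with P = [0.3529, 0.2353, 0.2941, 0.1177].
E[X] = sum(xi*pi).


E[X] = 41*0.3529 + 27*0.2353 + 6*0.2941 + 48*0.1177
= 14.4689 + 6.3531 + 1.7646 + 5.6496
= 28.2362

E[X] = 28.2362


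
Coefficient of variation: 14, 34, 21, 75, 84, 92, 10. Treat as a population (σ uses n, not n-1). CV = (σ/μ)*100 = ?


Mean = 47.1429
SD = 32.6909
CV = (32.6909/47.1429)*100 = 69.3443%

CV = 69.3443%


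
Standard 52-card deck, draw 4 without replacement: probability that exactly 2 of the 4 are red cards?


Hypergeometric: P(X=2) = C(26,2)·C(26,2) / C(52,4)
= 325 × 325 / 270725
= 105625/270725 = 0.3902

P = 0.3902


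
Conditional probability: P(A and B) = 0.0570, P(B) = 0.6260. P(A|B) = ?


P(A|B) = 0.0570/0.6260 = 0.0911

P(A|B) = 0.0911


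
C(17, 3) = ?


C(17,3) = 17!/(3! × 14!)
= 355687428096000/(6 × 87178291200)
= 680

C(17,3) = 680


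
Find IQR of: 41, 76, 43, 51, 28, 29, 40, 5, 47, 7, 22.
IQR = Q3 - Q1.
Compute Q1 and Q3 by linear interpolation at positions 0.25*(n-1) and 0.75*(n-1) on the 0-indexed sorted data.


Sorted: 5, 7, 22, 28, 29, 40, 41, 43, 47, 51, 76
Q1 (25th %ile) = 25.0000
Q3 (75th %ile) = 45.0000
IQR = 45.0000 - 25.0000 = 20.0000

IQR = 20.0000


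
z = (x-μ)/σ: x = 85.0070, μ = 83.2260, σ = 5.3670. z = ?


z = (85.0070 - 83.2260)/5.3670
= 1.7810/5.3670
= 0.3318

z = 0.3318


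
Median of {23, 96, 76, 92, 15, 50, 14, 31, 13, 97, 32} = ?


Sorted: 13, 14, 15, 23, 31, 32, 50, 76, 92, 96, 97
n = 11 (odd)
Middle value = 32

Median = 32


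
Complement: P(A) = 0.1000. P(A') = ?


P(not A) = 1 - 0.1000 = 0.9000

P(not A) = 0.9000


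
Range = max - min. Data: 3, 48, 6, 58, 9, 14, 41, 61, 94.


Max = 94, Min = 3
Range = 94 - 3 = 91

Range = 91


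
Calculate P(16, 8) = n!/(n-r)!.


P(16,8) = 16!/8!
= 20922789888000/40320
= 518918400

P(16,8) = 518918400


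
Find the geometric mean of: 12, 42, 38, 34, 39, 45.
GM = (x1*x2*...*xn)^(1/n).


Product = 12 × 42 × 38 × 34 × 39 × 45 = 1142799840
GM = 1142799840^(1/6) = 32.3342

GM = 32.3342


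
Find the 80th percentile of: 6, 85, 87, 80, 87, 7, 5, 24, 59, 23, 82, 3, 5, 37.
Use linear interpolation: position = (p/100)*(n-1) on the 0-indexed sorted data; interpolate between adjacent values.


Sorted: 3, 5, 5, 6, 7, 23, 24, 37, 59, 80, 82, 85, 87, 87
n = 14
Index = 80/100 * 13 = 10.4000
Lower = data[10] = 82, Upper = data[11] = 85
P80 = 82 + 0.4000*(3) = 83.2000

P80 = 83.2000


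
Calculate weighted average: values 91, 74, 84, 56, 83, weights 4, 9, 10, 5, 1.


Numerator = 91*4 + 74*9 + 84*10 + 56*5 + 83*1 = 2233
Denominator = 4 + 9 + 10 + 5 + 1 = 29
WM = 2233/29 = 77.0000

WM = 77.0000


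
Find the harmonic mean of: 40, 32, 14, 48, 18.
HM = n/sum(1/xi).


Sum of reciprocals = 1/40 + 1/32 + 1/14 + 1/48 + 1/18 = 0.204067
HM = 5/0.204067 = 24.5017

HM = 24.5017


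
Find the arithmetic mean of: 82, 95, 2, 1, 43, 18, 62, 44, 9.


Sum = 82 + 95 + 2 + 1 + 43 + 18 + 62 + 44 + 9 = 356
n = 9
Mean = 356/9 = 39.5556

Mean = 39.5556


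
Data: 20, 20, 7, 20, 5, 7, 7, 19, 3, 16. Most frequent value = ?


Frequencies: 3:1, 5:1, 7:3, 16:1, 19:1, 20:3
Max frequency = 3
Mode = 7, 20

Mode = 7, 20


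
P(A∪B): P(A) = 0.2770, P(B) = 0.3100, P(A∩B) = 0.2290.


P(A∪B) = 0.2770 + 0.3100 - 0.2290
= 0.5870 - 0.2290
= 0.3580

P(A∪B) = 0.3580


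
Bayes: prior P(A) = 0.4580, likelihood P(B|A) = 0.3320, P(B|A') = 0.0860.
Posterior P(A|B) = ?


P(B) = P(B|A)*P(A) + P(B|A')*P(A')
= 0.3320*0.4580 + 0.0860*0.5420
= 0.152056 + 0.046612 = 0.198668
P(A|B) = 0.152056/0.198668 = 0.7654

P(A|B) = 0.7654


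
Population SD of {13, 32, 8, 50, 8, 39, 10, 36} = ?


Mean = 24.5000
Variance = 242.0000
SD = sqrt(242.0000) = 15.5563

SD = 15.5563


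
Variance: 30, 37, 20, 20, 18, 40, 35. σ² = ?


Mean = 28.5714
Squared deviations: 2.0408, 71.0408, 73.4694, 73.4694, 111.7551, 130.6122, 41.3265
Sum = 503.7143
Variance = 503.7143/7 = 71.9592

Variance = 71.9592


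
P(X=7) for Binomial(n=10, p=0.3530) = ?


C(10,7) = 120
p^7 = 0.000683
(1-p)^3 = 0.270840
P = 120 * 0.000683 * 0.270840 = 0.0222

P(X=7) = 0.0222


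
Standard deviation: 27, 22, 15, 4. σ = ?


Mean = 17.0000
Variance = 74.5000
SD = sqrt(74.5000) = 8.6313

SD = 8.6313


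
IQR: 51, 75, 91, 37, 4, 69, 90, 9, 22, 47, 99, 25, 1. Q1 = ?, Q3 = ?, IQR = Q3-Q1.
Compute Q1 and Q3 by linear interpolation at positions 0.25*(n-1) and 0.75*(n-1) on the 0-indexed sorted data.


Sorted: 1, 4, 9, 22, 25, 37, 47, 51, 69, 75, 90, 91, 99
Q1 (25th %ile) = 22.0000
Q3 (75th %ile) = 75.0000
IQR = 75.0000 - 22.0000 = 53.0000

IQR = 53.0000


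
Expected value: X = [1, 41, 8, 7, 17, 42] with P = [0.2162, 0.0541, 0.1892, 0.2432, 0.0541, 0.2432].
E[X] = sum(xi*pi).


E[X] = 1*0.2162 + 41*0.0541 + 8*0.1892 + 7*0.2432 + 17*0.0541 + 42*0.2432
= 0.2162 + 2.2181 + 1.5136 + 1.7024 + 0.9197 + 10.2144
= 16.7844

E[X] = 16.7844


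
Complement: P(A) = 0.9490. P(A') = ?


P(not A) = 1 - 0.9490 = 0.0510

P(not A) = 0.0510


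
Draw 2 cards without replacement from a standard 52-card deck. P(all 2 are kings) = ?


P(all kings) = (4/52) × (3/51)
= 0.0045

P = 0.0045


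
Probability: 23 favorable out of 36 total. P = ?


P = 23/36 = 0.6389

P = 0.6389


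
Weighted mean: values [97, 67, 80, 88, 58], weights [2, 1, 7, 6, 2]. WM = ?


Numerator = 97*2 + 67*1 + 80*7 + 88*6 + 58*2 = 1465
Denominator = 2 + 1 + 7 + 6 + 2 = 18
WM = 1465/18 = 81.3889

WM = 81.3889


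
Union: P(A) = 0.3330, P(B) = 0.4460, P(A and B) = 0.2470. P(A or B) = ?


P(A∪B) = 0.3330 + 0.4460 - 0.2470
= 0.7790 - 0.2470
= 0.5320

P(A∪B) = 0.5320


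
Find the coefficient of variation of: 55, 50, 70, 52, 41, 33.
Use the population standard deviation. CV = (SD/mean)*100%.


Mean = 50.1667
SD = 11.5386
CV = (11.5386/50.1667)*100 = 23.0005%

CV = 23.0005%


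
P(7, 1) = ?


P(7,1) = 7!/6!
= 5040/720
= 7

P(7,1) = 7


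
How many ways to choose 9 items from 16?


C(16,9) = 16!/(9! × 7!)
= 20922789888000/(362880 × 5040)
= 11440

C(16,9) = 11440


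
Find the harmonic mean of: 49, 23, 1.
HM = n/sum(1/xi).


Sum of reciprocals = 1/49 + 1/23 + 1/1 = 1.063886
HM = 3/1.063886 = 2.8198

HM = 2.8198


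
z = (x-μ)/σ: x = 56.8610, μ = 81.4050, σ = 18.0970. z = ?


z = (56.8610 - 81.4050)/18.0970
= -24.5440/18.0970
= -1.3562

z = -1.3562


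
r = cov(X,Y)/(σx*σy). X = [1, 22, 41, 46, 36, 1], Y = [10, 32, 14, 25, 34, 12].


Mean X = 24.5000, Mean Y = 21.1667
SD X = 18.154430, SD Y = 9.633564
Cov = 93.750000
r = 93.750000/(18.154430*9.633564) = 0.5360

r = 0.5360


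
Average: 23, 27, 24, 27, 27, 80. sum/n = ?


Sum = 23 + 27 + 24 + 27 + 27 + 80 = 208
n = 6
Mean = 208/6 = 34.6667

Mean = 34.6667


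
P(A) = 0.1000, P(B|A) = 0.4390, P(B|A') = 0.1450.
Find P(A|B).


P(B) = P(B|A)*P(A) + P(B|A')*P(A')
= 0.4390*0.1000 + 0.1450*0.9000
= 0.043900 + 0.130500 = 0.174400
P(A|B) = 0.043900/0.174400 = 0.2517

P(A|B) = 0.2517


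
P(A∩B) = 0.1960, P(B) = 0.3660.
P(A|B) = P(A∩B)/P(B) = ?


P(A|B) = 0.1960/0.3660 = 0.5355

P(A|B) = 0.5355


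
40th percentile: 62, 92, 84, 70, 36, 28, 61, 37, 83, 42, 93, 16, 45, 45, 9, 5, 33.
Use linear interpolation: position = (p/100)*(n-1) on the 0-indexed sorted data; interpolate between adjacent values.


Sorted: 5, 9, 16, 28, 33, 36, 37, 42, 45, 45, 61, 62, 70, 83, 84, 92, 93
n = 17
Index = 40/100 * 16 = 6.4000
Lower = data[6] = 37, Upper = data[7] = 42
P40 = 37 + 0.4000*(5) = 39.0000

P40 = 39.0000


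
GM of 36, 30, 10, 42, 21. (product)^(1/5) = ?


Product = 36 × 30 × 10 × 42 × 21 = 9525600
GM = 9525600^(1/5) = 24.8759

GM = 24.8759


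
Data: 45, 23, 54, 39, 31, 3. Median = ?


Sorted: 3, 23, 31, 39, 45, 54
n = 6 (even)
Middle values: 31 and 39
Median = (31+39)/2 = 35.0000

Median = 35.0000


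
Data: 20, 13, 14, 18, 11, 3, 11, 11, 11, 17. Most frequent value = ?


Frequencies: 3:1, 11:4, 13:1, 14:1, 17:1, 18:1, 20:1
Max frequency = 4
Mode = 11

Mode = 11


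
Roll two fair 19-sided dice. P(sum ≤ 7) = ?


Total outcomes = 19×19 = 361
Favorable (sum ≤ 7): 21
P = 21/361 = 0.0582

P = 0.0582


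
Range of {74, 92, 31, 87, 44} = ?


Max = 92, Min = 31
Range = 92 - 31 = 61

Range = 61


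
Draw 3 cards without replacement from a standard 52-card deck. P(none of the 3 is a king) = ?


P(no kings) = (48/52) × (47/51) × (46/50)
= 0.7826

P = 0.7826


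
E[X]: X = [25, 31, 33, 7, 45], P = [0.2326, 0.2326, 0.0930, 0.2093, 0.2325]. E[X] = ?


E[X] = 25*0.2326 + 31*0.2326 + 33*0.0930 + 7*0.2093 + 45*0.2325
= 5.8150 + 7.2106 + 3.0690 + 1.4651 + 10.4625
= 28.0222

E[X] = 28.0222


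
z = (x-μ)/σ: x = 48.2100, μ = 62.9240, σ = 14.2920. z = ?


z = (48.2100 - 62.9240)/14.2920
= -14.7140/14.2920
= -1.0295

z = -1.0295


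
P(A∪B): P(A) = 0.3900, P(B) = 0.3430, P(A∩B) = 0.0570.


P(A∪B) = 0.3900 + 0.3430 - 0.0570
= 0.7330 - 0.0570
= 0.6760

P(A∪B) = 0.6760


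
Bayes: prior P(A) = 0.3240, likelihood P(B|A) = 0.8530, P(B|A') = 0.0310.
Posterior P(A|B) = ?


P(B) = P(B|A)*P(A) + P(B|A')*P(A')
= 0.8530*0.3240 + 0.0310*0.6760
= 0.276372 + 0.020956 = 0.297328
P(A|B) = 0.276372/0.297328 = 0.9295

P(A|B) = 0.9295


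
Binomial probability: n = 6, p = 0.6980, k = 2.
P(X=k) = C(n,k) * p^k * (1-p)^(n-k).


C(6,2) = 15
p^2 = 0.487204
(1-p)^4 = 0.008318
P = 15 * 0.487204 * 0.008318 = 0.0608

P(X=2) = 0.0608


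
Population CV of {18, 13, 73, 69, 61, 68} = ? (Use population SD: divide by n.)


Mean = 50.3333
SD = 24.9243
CV = (24.9243/50.3333)*100 = 49.5185%

CV = 49.5185%


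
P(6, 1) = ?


P(6,1) = 6!/5!
= 720/120
= 6

P(6,1) = 6


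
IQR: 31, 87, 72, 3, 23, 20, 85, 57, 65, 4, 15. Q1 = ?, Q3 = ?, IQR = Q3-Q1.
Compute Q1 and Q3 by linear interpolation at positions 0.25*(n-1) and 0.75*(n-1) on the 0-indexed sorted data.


Sorted: 3, 4, 15, 20, 23, 31, 57, 65, 72, 85, 87
Q1 (25th %ile) = 17.5000
Q3 (75th %ile) = 68.5000
IQR = 68.5000 - 17.5000 = 51.0000

IQR = 51.0000


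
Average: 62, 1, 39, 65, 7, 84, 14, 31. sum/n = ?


Sum = 62 + 1 + 39 + 65 + 7 + 84 + 14 + 31 = 303
n = 8
Mean = 303/8 = 37.8750

Mean = 37.8750


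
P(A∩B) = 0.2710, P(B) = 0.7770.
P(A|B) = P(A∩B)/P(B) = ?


P(A|B) = 0.2710/0.7770 = 0.3488

P(A|B) = 0.3488


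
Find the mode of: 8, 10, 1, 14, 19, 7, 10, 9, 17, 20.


Frequencies: 1:1, 7:1, 8:1, 9:1, 10:2, 14:1, 17:1, 19:1, 20:1
Max frequency = 2
Mode = 10

Mode = 10


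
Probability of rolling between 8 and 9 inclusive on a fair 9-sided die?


Favorable outcomes (8 ≤ roll ≤ 9): 2
Total outcomes = 9
P = 2/9 = 0.2222

P = 0.2222


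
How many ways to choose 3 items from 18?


C(18,3) = 18!/(3! × 15!)
= 6402373705728000/(6 × 1307674368000)
= 816

C(18,3) = 816


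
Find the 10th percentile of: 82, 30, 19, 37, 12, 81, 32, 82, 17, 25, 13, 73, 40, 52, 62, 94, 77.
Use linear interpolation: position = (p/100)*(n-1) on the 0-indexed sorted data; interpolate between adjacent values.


Sorted: 12, 13, 17, 19, 25, 30, 32, 37, 40, 52, 62, 73, 77, 81, 82, 82, 94
n = 17
Index = 10/100 * 16 = 1.6000
Lower = data[1] = 13, Upper = data[2] = 17
P10 = 13 + 0.6000*(4) = 15.4000

P10 = 15.4000


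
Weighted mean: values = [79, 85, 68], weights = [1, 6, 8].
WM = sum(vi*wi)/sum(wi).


Numerator = 79*1 + 85*6 + 68*8 = 1133
Denominator = 1 + 6 + 8 = 15
WM = 1133/15 = 75.5333

WM = 75.5333


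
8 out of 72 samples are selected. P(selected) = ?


P = 8/72 = 0.1111

P = 0.1111


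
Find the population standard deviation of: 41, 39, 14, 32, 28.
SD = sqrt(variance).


Mean = 30.8000
Variance = 92.5600
SD = sqrt(92.5600) = 9.6208

SD = 9.6208


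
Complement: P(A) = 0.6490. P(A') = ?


P(not A) = 1 - 0.6490 = 0.3510

P(not A) = 0.3510


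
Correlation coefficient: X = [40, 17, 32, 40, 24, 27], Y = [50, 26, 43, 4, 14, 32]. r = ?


Mean X = 30.0000, Mean Y = 28.1667
SD X = 8.346656, SD Y = 15.815780
Cov = 18.000000
r = 18.000000/(8.346656*15.815780) = 0.1364

r = 0.1364


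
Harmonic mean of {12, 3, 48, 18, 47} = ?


Sum of reciprocals = 1/12 + 1/3 + 1/48 + 1/18 + 1/47 = 0.514332
HM = 5/0.514332 = 9.7213

HM = 9.7213


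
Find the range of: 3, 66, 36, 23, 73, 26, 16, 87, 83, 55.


Max = 87, Min = 3
Range = 87 - 3 = 84

Range = 84


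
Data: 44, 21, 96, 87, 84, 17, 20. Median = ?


Sorted: 17, 20, 21, 44, 84, 87, 96
n = 7 (odd)
Middle value = 44

Median = 44


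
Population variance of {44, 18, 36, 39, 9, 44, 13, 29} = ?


Mean = 29.0000
Squared deviations: 225.0000, 121.0000, 49.0000, 100.0000, 400.0000, 225.0000, 256.0000, 0
Sum = 1376.0000
Variance = 1376.0000/8 = 172.0000

Variance = 172.0000


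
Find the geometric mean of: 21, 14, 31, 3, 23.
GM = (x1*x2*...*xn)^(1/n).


Product = 21 × 14 × 31 × 3 × 23 = 628866
GM = 628866^(1/5) = 14.4448

GM = 14.4448


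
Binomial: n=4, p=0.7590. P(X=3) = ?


C(4,3) = 4
p^3 = 0.437245
(1-p)^1 = 0.241000
P = 4 * 0.437245 * 0.241000 = 0.4215

P(X=3) = 0.4215


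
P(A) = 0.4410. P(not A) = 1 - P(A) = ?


P(not A) = 1 - 0.4410 = 0.5590

P(not A) = 0.5590


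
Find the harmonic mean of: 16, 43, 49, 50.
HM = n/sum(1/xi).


Sum of reciprocals = 1/16 + 1/43 + 1/49 + 1/50 = 0.126164
HM = 4/0.126164 = 31.7048

HM = 31.7048


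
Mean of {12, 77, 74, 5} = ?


Sum = 12 + 77 + 74 + 5 = 168
n = 4
Mean = 168/4 = 42.0000

Mean = 42.0000


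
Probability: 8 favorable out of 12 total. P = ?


P = 8/12 = 0.6667

P = 0.6667


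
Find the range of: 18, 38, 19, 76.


Max = 76, Min = 18
Range = 76 - 18 = 58

Range = 58


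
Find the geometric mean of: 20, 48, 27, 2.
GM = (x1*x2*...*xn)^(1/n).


Product = 20 × 48 × 27 × 2 = 51840
GM = 51840^(1/4) = 15.0892

GM = 15.0892


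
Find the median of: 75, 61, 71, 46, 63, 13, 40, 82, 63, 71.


Sorted: 13, 40, 46, 61, 63, 63, 71, 71, 75, 82
n = 10 (even)
Middle values: 63 and 63
Median = (63+63)/2 = 63.0000

Median = 63.0000


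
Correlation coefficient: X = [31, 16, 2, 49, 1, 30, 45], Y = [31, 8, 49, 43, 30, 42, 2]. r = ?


Mean X = 24.8571, Mean Y = 29.2857
SD X = 17.819961, SD Y = 16.645156
Cov = -60.244898
r = -60.244898/(17.819961*16.645156) = -0.2031

r = -0.2031


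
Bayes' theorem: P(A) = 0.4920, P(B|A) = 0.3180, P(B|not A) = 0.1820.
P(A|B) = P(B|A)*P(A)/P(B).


P(B) = P(B|A)*P(A) + P(B|A')*P(A')
= 0.3180*0.4920 + 0.1820*0.5080
= 0.156456 + 0.092456 = 0.248912
P(A|B) = 0.156456/0.248912 = 0.6286

P(A|B) = 0.6286


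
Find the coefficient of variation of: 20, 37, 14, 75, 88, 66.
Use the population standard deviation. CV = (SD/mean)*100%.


Mean = 50.0000
SD = 27.9583
CV = (27.9583/50.0000)*100 = 55.9166%

CV = 55.9166%


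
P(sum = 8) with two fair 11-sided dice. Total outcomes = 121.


Total outcomes = 11×11 = 121
Favorable (sum = 8): 7
P = 7/121 = 0.0579

P = 0.0579


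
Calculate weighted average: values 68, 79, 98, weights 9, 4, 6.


Numerator = 68*9 + 79*4 + 98*6 = 1516
Denominator = 9 + 4 + 6 = 19
WM = 1516/19 = 79.7895

WM = 79.7895


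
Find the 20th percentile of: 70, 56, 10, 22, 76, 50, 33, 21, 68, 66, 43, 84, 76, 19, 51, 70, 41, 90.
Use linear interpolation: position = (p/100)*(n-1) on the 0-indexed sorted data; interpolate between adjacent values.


Sorted: 10, 19, 21, 22, 33, 41, 43, 50, 51, 56, 66, 68, 70, 70, 76, 76, 84, 90
n = 18
Index = 20/100 * 17 = 3.4000
Lower = data[3] = 22, Upper = data[4] = 33
P20 = 22 + 0.4000*(11) = 26.4000

P20 = 26.4000


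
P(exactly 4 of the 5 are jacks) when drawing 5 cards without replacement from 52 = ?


Hypergeometric: P(X=4) = C(4,4)·C(48,1) / C(52,5)
= 1 × 48 / 2598960
= 48/2598960 = 1.8469e-05

P = 1.8469e-05


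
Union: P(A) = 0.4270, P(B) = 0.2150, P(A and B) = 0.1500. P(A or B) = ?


P(A∪B) = 0.4270 + 0.2150 - 0.1500
= 0.6420 - 0.1500
= 0.4920

P(A∪B) = 0.4920


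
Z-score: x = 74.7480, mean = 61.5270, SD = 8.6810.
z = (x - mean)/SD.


z = (74.7480 - 61.5270)/8.6810
= 13.2210/8.6810
= 1.5230

z = 1.5230


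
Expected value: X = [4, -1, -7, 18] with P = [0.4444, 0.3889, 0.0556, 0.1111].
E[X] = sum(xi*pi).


E[X] = 4*0.4444 - 1*0.3889 - 7*0.0556 + 18*0.1111
= 1.7776 - 0.3889 - 0.3892 + 1.9998
= 2.9993

E[X] = 2.9993


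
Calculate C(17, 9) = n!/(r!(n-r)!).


C(17,9) = 17!/(9! × 8!)
= 355687428096000/(362880 × 40320)
= 24310

C(17,9) = 24310


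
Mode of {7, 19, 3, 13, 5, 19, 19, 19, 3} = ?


Frequencies: 3:2, 5:1, 7:1, 13:1, 19:4
Max frequency = 4
Mode = 19

Mode = 19


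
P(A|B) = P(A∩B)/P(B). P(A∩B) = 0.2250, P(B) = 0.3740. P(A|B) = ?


P(A|B) = 0.2250/0.3740 = 0.6016

P(A|B) = 0.6016


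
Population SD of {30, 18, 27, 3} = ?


Mean = 19.5000
Variance = 110.2500
SD = sqrt(110.2500) = 10.5000

SD = 10.5000


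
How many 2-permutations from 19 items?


P(19,2) = 19!/17!
= 121645100408832000/355687428096000
= 342

P(19,2) = 342


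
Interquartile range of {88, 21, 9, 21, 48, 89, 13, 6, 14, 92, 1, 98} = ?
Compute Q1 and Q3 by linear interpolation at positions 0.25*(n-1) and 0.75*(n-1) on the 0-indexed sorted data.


Sorted: 1, 6, 9, 13, 14, 21, 21, 48, 88, 89, 92, 98
Q1 (25th %ile) = 12.0000
Q3 (75th %ile) = 88.2500
IQR = 88.2500 - 12.0000 = 76.2500

IQR = 76.2500


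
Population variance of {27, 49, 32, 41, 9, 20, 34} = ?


Mean = 30.2857
Squared deviations: 10.7959, 350.2245, 2.9388, 114.7959, 453.0816, 105.7959, 13.7959
Sum = 1051.4286
Variance = 1051.4286/7 = 150.2041

Variance = 150.2041


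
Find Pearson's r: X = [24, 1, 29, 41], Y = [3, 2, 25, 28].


Mean X = 23.7500, Mean Y = 14.5000
SD X = 14.515078, SD Y = 12.051971
Cov = 142.375000
r = 142.375000/(14.515078*12.051971) = 0.8139

r = 0.8139


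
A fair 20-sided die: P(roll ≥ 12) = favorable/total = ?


Favorable outcomes (roll ≥ 12): 9
Total outcomes = 20
P = 9/20 = 0.4500

P = 0.4500


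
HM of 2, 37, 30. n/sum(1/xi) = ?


Sum of reciprocals = 1/2 + 1/37 + 1/30 = 0.560360
HM = 3/0.560360 = 5.3537

HM = 5.3537


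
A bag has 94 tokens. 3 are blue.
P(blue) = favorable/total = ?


P = 3/94 = 0.0319

P = 0.0319


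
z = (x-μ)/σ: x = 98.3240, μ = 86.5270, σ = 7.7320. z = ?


z = (98.3240 - 86.5270)/7.7320
= 11.7970/7.7320
= 1.5257

z = 1.5257


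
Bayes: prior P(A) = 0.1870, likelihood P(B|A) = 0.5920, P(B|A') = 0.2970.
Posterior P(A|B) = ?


P(B) = P(B|A)*P(A) + P(B|A')*P(A')
= 0.5920*0.1870 + 0.2970*0.8130
= 0.110704 + 0.241461 = 0.352165
P(A|B) = 0.110704/0.352165 = 0.3144

P(A|B) = 0.3144


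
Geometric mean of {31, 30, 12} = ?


Product = 31 × 30 × 12 = 11160
GM = 11160^(1/3) = 22.3471

GM = 22.3471


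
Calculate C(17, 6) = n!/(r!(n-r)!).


C(17,6) = 17!/(6! × 11!)
= 355687428096000/(720 × 39916800)
= 12376

C(17,6) = 12376


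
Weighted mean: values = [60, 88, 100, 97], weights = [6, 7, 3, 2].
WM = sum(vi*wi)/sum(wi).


Numerator = 60*6 + 88*7 + 100*3 + 97*2 = 1470
Denominator = 6 + 7 + 3 + 2 = 18
WM = 1470/18 = 81.6667

WM = 81.6667


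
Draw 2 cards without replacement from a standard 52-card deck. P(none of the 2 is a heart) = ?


P(no hearts) = (39/52) × (38/51)
= 0.5588

P = 0.5588


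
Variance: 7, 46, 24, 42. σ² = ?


Mean = 29.7500
Squared deviations: 517.5625, 264.0625, 33.0625, 150.0625
Sum = 964.7500
Variance = 964.7500/4 = 241.1875

Variance = 241.1875


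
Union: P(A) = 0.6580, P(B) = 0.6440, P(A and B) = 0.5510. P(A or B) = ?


P(A∪B) = 0.6580 + 0.6440 - 0.5510
= 1.3020 - 0.5510
= 0.7510

P(A∪B) = 0.7510


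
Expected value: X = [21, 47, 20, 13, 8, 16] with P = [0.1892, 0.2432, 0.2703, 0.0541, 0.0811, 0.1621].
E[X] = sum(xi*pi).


E[X] = 21*0.1892 + 47*0.2432 + 20*0.2703 + 13*0.0541 + 8*0.0811 + 16*0.1621
= 3.9732 + 11.4304 + 5.4060 + 0.7033 + 0.6488 + 2.5936
= 24.7553

E[X] = 24.7553


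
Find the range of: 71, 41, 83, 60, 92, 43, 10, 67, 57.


Max = 92, Min = 10
Range = 92 - 10 = 82

Range = 82


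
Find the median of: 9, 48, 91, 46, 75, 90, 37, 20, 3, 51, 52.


Sorted: 3, 9, 20, 37, 46, 48, 51, 52, 75, 90, 91
n = 11 (odd)
Middle value = 48

Median = 48


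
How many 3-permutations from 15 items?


P(15,3) = 15!/12!
= 1307674368000/479001600
= 2730

P(15,3) = 2730


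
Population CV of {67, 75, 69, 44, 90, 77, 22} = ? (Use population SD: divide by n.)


Mean = 63.4286
SD = 21.2526
CV = (21.2526/63.4286)*100 = 33.5064%

CV = 33.5064%


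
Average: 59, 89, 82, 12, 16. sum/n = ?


Sum = 59 + 89 + 82 + 12 + 16 = 258
n = 5
Mean = 258/5 = 51.6000

Mean = 51.6000


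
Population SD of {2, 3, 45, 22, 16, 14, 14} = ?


Mean = 16.5714
Variance = 178.2449
SD = sqrt(178.2449) = 13.3508

SD = 13.3508


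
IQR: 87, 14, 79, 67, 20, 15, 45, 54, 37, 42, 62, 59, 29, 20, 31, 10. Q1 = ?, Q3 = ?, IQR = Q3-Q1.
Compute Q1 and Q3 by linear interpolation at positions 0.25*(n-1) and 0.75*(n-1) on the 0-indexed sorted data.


Sorted: 10, 14, 15, 20, 20, 29, 31, 37, 42, 45, 54, 59, 62, 67, 79, 87
Q1 (25th %ile) = 20.0000
Q3 (75th %ile) = 59.7500
IQR = 59.7500 - 20.0000 = 39.7500

IQR = 39.7500


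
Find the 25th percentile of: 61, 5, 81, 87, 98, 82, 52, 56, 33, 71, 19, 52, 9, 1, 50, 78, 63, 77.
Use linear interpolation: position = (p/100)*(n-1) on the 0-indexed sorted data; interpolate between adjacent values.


Sorted: 1, 5, 9, 19, 33, 50, 52, 52, 56, 61, 63, 71, 77, 78, 81, 82, 87, 98
n = 18
Index = 25/100 * 17 = 4.2500
Lower = data[4] = 33, Upper = data[5] = 50
P25 = 33 + 0.2500*(17) = 37.2500

P25 = 37.2500


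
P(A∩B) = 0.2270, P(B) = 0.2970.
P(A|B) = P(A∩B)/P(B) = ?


P(A|B) = 0.2270/0.2970 = 0.7643

P(A|B) = 0.7643


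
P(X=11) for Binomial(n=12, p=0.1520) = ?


C(12,11) = 12
p^11 = 1.000644e-09
(1-p)^1 = 0.848000
P = 12 * 1.000644e-09 * 0.848000 = 1.0183e-08

P(X=11) = 1.0183e-08


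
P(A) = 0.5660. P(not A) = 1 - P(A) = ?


P(not A) = 1 - 0.5660 = 0.4340

P(not A) = 0.4340


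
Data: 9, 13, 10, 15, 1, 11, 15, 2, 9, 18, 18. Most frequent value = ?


Frequencies: 1:1, 2:1, 9:2, 10:1, 11:1, 13:1, 15:2, 18:2
Max frequency = 2
Mode = 9, 15, 18

Mode = 9, 15, 18


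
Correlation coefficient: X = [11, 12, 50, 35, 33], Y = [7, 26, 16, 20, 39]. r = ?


Mean X = 28.2000, Mean Y = 21.6000
SD X = 14.851263, SD Y = 10.669583
Cov = 26.080000
r = 26.080000/(14.851263*10.669583) = 0.1646

r = 0.1646


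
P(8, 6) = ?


P(8,6) = 8!/2!
= 40320/2
= 20160

P(8,6) = 20160


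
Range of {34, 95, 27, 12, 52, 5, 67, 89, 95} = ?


Max = 95, Min = 5
Range = 95 - 5 = 90

Range = 90


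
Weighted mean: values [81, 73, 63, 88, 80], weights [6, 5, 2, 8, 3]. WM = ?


Numerator = 81*6 + 73*5 + 63*2 + 88*8 + 80*3 = 1921
Denominator = 6 + 5 + 2 + 8 + 3 = 24
WM = 1921/24 = 80.0417

WM = 80.0417


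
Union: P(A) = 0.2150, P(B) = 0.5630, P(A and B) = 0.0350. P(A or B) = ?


P(A∪B) = 0.2150 + 0.5630 - 0.0350
= 0.7780 - 0.0350
= 0.7430

P(A∪B) = 0.7430


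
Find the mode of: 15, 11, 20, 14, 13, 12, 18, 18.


Frequencies: 11:1, 12:1, 13:1, 14:1, 15:1, 18:2, 20:1
Max frequency = 2
Mode = 18

Mode = 18


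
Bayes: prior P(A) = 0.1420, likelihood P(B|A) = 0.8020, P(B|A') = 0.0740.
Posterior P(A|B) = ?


P(B) = P(B|A)*P(A) + P(B|A')*P(A')
= 0.8020*0.1420 + 0.0740*0.8580
= 0.113884 + 0.063492 = 0.177376
P(A|B) = 0.113884/0.177376 = 0.6420

P(A|B) = 0.6420


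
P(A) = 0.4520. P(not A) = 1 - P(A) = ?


P(not A) = 1 - 0.4520 = 0.5480

P(not A) = 0.5480


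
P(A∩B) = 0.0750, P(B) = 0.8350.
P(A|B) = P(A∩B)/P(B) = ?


P(A|B) = 0.0750/0.8350 = 0.0898

P(A|B) = 0.0898


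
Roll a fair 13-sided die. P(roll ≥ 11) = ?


Favorable outcomes (roll ≥ 11): 3
Total outcomes = 13
P = 3/13 = 0.2308

P = 0.2308


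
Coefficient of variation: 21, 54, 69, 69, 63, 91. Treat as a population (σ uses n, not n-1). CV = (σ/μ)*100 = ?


Mean = 61.1667
SD = 21.1378
CV = (21.1378/61.1667)*100 = 34.5577%

CV = 34.5577%


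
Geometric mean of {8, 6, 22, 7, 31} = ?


Product = 8 × 6 × 22 × 7 × 31 = 229152
GM = 229152^(1/5) = 11.8039

GM = 11.8039


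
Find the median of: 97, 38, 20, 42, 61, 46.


Sorted: 20, 38, 42, 46, 61, 97
n = 6 (even)
Middle values: 42 and 46
Median = (42+46)/2 = 44.0000

Median = 44.0000


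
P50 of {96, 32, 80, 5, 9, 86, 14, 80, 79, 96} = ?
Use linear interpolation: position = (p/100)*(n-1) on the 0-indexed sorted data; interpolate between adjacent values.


Sorted: 5, 9, 14, 32, 79, 80, 80, 86, 96, 96
n = 10
Index = 50/100 * 9 = 4.5000
Lower = data[4] = 79, Upper = data[5] = 80
P50 = 79 + 0.5000*(1) = 79.5000

P50 = 79.5000


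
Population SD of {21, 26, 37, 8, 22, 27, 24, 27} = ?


Mean = 24.0000
Variance = 57.5000
SD = sqrt(57.5000) = 7.5829

SD = 7.5829


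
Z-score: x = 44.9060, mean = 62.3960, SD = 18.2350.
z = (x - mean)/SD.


z = (44.9060 - 62.3960)/18.2350
= -17.4900/18.2350
= -0.9591

z = -0.9591


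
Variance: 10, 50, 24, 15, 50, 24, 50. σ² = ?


Mean = 31.8571
Squared deviations: 477.7347, 329.1633, 61.7347, 284.1633, 329.1633, 61.7347, 329.1633
Sum = 1872.8571
Variance = 1872.8571/7 = 267.5510

Variance = 267.5510


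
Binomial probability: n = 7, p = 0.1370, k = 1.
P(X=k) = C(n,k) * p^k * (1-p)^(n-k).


C(7,1) = 7
p^1 = 0.137000
(1-p)^6 = 0.413109
P = 7 * 0.137000 * 0.413109 = 0.3962

P(X=1) = 0.3962


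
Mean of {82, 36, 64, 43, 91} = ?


Sum = 82 + 36 + 64 + 43 + 91 = 316
n = 5
Mean = 316/5 = 63.2000

Mean = 63.2000


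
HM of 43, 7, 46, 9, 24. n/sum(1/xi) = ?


Sum of reciprocals = 1/43 + 1/7 + 1/46 + 1/9 + 1/24 = 0.340630
HM = 5/0.340630 = 14.6787

HM = 14.6787


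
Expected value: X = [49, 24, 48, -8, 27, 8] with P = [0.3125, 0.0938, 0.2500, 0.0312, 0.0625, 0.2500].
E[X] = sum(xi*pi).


E[X] = 49*0.3125 + 24*0.0938 + 48*0.2500 - 8*0.0312 + 27*0.0625 + 8*0.2500
= 15.3125 + 2.2512 + 12.0000 - 0.2496 + 1.6875 + 2.0000
= 33.0016

E[X] = 33.0016


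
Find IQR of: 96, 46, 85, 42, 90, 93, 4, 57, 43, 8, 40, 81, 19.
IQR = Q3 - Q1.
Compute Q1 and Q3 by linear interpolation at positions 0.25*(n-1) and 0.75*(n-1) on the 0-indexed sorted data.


Sorted: 4, 8, 19, 40, 42, 43, 46, 57, 81, 85, 90, 93, 96
Q1 (25th %ile) = 40.0000
Q3 (75th %ile) = 85.0000
IQR = 85.0000 - 40.0000 = 45.0000

IQR = 45.0000


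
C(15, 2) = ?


C(15,2) = 15!/(2! × 13!)
= 1307674368000/(2 × 6227020800)
= 105

C(15,2) = 105


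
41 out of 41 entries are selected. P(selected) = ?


P = 41/41 = 1.0000

P = 1.0000


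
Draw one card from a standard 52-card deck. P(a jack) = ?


4 jacks in 52 cards
P = 4/52 = 0.0769

P = 0.0769


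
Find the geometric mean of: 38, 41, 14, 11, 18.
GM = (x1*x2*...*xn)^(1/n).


Product = 38 × 41 × 14 × 11 × 18 = 4318776
GM = 4318776^(1/5) = 21.2360

GM = 21.2360


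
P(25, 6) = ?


P(25,6) = 25!/19!
= 15511210043330985984000000/121645100408832000
= 127512000

P(25,6) = 127512000


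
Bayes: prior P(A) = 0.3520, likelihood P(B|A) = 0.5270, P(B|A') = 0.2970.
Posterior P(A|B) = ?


P(B) = P(B|A)*P(A) + P(B|A')*P(A')
= 0.5270*0.3520 + 0.2970*0.6480
= 0.185504 + 0.192456 = 0.377960
P(A|B) = 0.185504/0.377960 = 0.4908

P(A|B) = 0.4908


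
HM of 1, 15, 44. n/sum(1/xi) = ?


Sum of reciprocals = 1/1 + 1/15 + 1/44 = 1.089394
HM = 3/1.089394 = 2.7538

HM = 2.7538


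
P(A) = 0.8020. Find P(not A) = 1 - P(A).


P(not A) = 1 - 0.8020 = 0.1980

P(not A) = 0.1980


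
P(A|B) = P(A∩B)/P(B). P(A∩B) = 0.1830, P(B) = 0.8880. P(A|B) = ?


P(A|B) = 0.1830/0.8880 = 0.2061

P(A|B) = 0.2061


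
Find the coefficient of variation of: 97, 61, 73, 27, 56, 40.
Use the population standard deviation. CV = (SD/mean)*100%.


Mean = 59.0000
SD = 22.5019
CV = (22.5019/59.0000)*100 = 38.1387%

CV = 38.1387%


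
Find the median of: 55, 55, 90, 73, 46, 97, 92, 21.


Sorted: 21, 46, 55, 55, 73, 90, 92, 97
n = 8 (even)
Middle values: 55 and 73
Median = (55+73)/2 = 64.0000

Median = 64.0000


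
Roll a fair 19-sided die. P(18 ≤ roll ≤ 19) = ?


Favorable outcomes (18 ≤ roll ≤ 19): 2
Total outcomes = 19
P = 2/19 = 0.1053

P = 0.1053


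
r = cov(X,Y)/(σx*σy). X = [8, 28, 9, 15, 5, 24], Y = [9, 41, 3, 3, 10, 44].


Mean X = 14.8333, Mean Y = 18.3333
SD X = 8.513062, SD Y = 17.317300
Cov = 127.722222
r = 127.722222/(8.513062*17.317300) = 0.8664

r = 0.8664


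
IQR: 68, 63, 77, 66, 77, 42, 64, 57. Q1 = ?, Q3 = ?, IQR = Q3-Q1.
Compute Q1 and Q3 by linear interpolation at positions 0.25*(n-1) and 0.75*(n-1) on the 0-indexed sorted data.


Sorted: 42, 57, 63, 64, 66, 68, 77, 77
Q1 (25th %ile) = 61.5000
Q3 (75th %ile) = 70.2500
IQR = 70.2500 - 61.5000 = 8.7500

IQR = 8.7500


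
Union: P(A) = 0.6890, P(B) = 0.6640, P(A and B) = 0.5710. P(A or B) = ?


P(A∪B) = 0.6890 + 0.6640 - 0.5710
= 1.3530 - 0.5710
= 0.7820

P(A∪B) = 0.7820


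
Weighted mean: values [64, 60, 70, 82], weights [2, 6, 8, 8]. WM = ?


Numerator = 64*2 + 60*6 + 70*8 + 82*8 = 1704
Denominator = 2 + 6 + 8 + 8 = 24
WM = 1704/24 = 71.0000

WM = 71.0000


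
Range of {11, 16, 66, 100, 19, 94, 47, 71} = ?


Max = 100, Min = 11
Range = 100 - 11 = 89

Range = 89


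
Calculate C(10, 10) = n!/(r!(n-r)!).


C(10,10) = 10!/(10! × 0!)
= 3628800/(3628800 × 1)
= 1

C(10,10) = 1


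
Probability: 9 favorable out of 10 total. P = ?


P = 9/10 = 0.9000

P = 0.9000


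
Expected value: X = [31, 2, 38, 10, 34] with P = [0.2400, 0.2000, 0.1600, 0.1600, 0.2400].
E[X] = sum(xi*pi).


E[X] = 31*0.2400 + 2*0.2000 + 38*0.1600 + 10*0.1600 + 34*0.2400
= 7.4400 + 0.4000 + 6.0800 + 1.6000 + 8.1600
= 23.6800

E[X] = 23.6800


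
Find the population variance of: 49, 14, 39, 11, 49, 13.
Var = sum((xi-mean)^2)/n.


Mean = 29.1667
Squared deviations: 393.3611, 230.0278, 96.6944, 330.0278, 393.3611, 261.3611
Sum = 1704.8333
Variance = 1704.8333/6 = 284.1389

Variance = 284.1389


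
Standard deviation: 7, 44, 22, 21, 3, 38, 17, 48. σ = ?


Mean = 25.0000
Variance = 244.5000
SD = sqrt(244.5000) = 15.6365

SD = 15.6365


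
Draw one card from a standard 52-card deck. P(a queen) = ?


4 queens in 52 cards
P = 4/52 = 0.0769

P = 0.0769


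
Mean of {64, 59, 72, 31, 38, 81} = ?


Sum = 64 + 59 + 72 + 31 + 38 + 81 = 345
n = 6
Mean = 345/6 = 57.5000

Mean = 57.5000


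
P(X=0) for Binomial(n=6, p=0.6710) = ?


C(6,0) = 1
p^0 = 1.000000
(1-p)^6 = 0.001268
P = 1 * 1.000000 * 0.001268 = 0.0013

P(X=0) = 0.0013


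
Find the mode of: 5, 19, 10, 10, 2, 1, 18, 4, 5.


Frequencies: 1:1, 2:1, 4:1, 5:2, 10:2, 18:1, 19:1
Max frequency = 2
Mode = 5, 10

Mode = 5, 10


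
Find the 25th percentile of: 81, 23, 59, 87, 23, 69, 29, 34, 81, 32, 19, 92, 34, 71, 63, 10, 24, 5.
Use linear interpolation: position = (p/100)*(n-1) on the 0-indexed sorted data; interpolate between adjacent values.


Sorted: 5, 10, 19, 23, 23, 24, 29, 32, 34, 34, 59, 63, 69, 71, 81, 81, 87, 92
n = 18
Index = 25/100 * 17 = 4.2500
Lower = data[4] = 23, Upper = data[5] = 24
P25 = 23 + 0.2500*(1) = 23.2500

P25 = 23.2500


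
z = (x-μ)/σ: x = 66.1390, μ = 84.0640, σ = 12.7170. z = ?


z = (66.1390 - 84.0640)/12.7170
= -17.9250/12.7170
= -1.4095

z = -1.4095


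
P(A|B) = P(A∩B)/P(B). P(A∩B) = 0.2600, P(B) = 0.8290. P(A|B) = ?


P(A|B) = 0.2600/0.8290 = 0.3136

P(A|B) = 0.3136


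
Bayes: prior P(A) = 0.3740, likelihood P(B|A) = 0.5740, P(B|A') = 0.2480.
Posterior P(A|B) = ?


P(B) = P(B|A)*P(A) + P(B|A')*P(A')
= 0.5740*0.3740 + 0.2480*0.6260
= 0.214676 + 0.155248 = 0.369924
P(A|B) = 0.214676/0.369924 = 0.5803

P(A|B) = 0.5803


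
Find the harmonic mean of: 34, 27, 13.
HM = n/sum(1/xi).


Sum of reciprocals = 1/34 + 1/27 + 1/13 = 0.143372
HM = 3/0.143372 = 20.9246

HM = 20.9246


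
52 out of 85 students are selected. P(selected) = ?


P = 52/85 = 0.6118

P = 0.6118


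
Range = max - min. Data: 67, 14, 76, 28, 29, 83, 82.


Max = 83, Min = 14
Range = 83 - 14 = 69

Range = 69


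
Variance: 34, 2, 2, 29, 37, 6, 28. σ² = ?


Mean = 19.7143
Squared deviations: 204.0816, 313.7959, 313.7959, 86.2245, 298.7959, 188.0816, 68.6531
Sum = 1473.4286
Variance = 1473.4286/7 = 210.4898

Variance = 210.4898


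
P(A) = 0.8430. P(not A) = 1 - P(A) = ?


P(not A) = 1 - 0.8430 = 0.1570

P(not A) = 0.1570


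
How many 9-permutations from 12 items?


P(12,9) = 12!/3!
= 479001600/6
= 79833600

P(12,9) = 79833600


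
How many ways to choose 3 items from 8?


C(8,3) = 8!/(3! × 5!)
= 40320/(6 × 120)
= 56

C(8,3) = 56


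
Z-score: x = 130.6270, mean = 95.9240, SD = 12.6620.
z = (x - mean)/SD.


z = (130.6270 - 95.9240)/12.6620
= 34.7030/12.6620
= 2.7407

z = 2.7407


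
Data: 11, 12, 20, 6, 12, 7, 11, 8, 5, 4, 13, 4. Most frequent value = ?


Frequencies: 4:2, 5:1, 6:1, 7:1, 8:1, 11:2, 12:2, 13:1, 20:1
Max frequency = 2
Mode = 4, 11, 12

Mode = 4, 11, 12


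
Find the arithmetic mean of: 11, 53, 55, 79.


Sum = 11 + 53 + 55 + 79 = 198
n = 4
Mean = 198/4 = 49.5000

Mean = 49.5000


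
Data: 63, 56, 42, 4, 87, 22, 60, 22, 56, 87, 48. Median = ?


Sorted: 4, 22, 22, 42, 48, 56, 56, 60, 63, 87, 87
n = 11 (odd)
Middle value = 56

Median = 56


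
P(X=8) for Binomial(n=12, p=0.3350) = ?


C(12,8) = 495
p^8 = 0.000159
(1-p)^4 = 0.195563
P = 495 * 0.000159 * 0.195563 = 0.0154

P(X=8) = 0.0154


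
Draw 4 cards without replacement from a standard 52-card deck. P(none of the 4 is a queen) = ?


P(no queens) = (48/52) × (47/51) × (46/50) × (45/49)
= 0.7187

P = 0.7187


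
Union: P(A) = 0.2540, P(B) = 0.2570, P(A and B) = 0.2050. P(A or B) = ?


P(A∪B) = 0.2540 + 0.2570 - 0.2050
= 0.5110 - 0.2050
= 0.3060

P(A∪B) = 0.3060


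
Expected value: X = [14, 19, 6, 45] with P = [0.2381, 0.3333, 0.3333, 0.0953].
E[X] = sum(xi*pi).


E[X] = 14*0.2381 + 19*0.3333 + 6*0.3333 + 45*0.0953
= 3.3334 + 6.3327 + 1.9998 + 4.2885
= 15.9544

E[X] = 15.9544
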